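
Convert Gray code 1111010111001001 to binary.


Gray code: 1111010111001001
MSB stays the same: 1
Each subsequent bit = prev_binary XOR current_gray:
  B[1] = 1 XOR 1 = 0
  B[2] = 0 XOR 1 = 1
  B[3] = 1 XOR 1 = 0
  B[4] = 0 XOR 0 = 0
  B[5] = 0 XOR 1 = 1
  B[6] = 1 XOR 0 = 1
  B[7] = 1 XOR 1 = 0
  B[8] = 0 XOR 1 = 1
  B[9] = 1 XOR 1 = 0
  B[10] = 0 XOR 0 = 0
  B[11] = 0 XOR 0 = 0
  B[12] = 0 XOR 1 = 1
  B[13] = 1 XOR 0 = 1
  B[14] = 1 XOR 0 = 1
  B[15] = 1 XOR 1 = 0
= 1010011010001110 (42638 decimal)


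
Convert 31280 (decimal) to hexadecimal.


Divide by 16 repeatedly:
31280 ÷ 16 = 1955 remainder 0 (0)
1955 ÷ 16 = 122 remainder 3 (3)
122 ÷ 16 = 7 remainder 10 (A)
7 ÷ 16 = 0 remainder 7 (7)
Reading remainders bottom-up:
= 0x7A30


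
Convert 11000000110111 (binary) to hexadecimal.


Group into 4-bit nibbles: 0011000000110111
  0011 = 3
  0000 = 0
  0011 = 3
  0111 = 7
= 0x3037


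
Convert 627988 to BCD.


Each digit → 4-bit binary:
  6 → 0110
  2 → 0010
  7 → 0111
  9 → 1001
  8 → 1000
  8 → 1000
= 0110 0010 0111 1001 1000 1000


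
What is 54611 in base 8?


Divide by 8 repeatedly:
54611 ÷ 8 = 6826 remainder 3
6826 ÷ 8 = 853 remainder 2
853 ÷ 8 = 106 remainder 5
106 ÷ 8 = 13 remainder 2
13 ÷ 8 = 1 remainder 5
1 ÷ 8 = 0 remainder 1
Reading remainders bottom-up:
= 0o152523


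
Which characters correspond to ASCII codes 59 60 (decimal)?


Codes (decimal): 59 60
Per-code ASCII lookup:
  59  (special character) → ';'
  60  (special character) → '<'
= ';<'


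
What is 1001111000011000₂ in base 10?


Positional values:
Bit 3: 1 × 2^3 = 8
Bit 4: 1 × 2^4 = 16
Bit 9: 1 × 2^9 = 512
Bit 10: 1 × 2^10 = 1024
Bit 11: 1 × 2^11 = 2048
Bit 12: 1 × 2^12 = 4096
Bit 15: 1 × 2^15 = 32768
Sum = 8 + 16 + 512 + 1024 + 2048 + 4096 + 32768
= 40472


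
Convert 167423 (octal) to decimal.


Positional values:
Position 0: 3 × 8^0 = 3
Position 1: 2 × 8^1 = 16
Position 2: 4 × 8^2 = 256
Position 3: 7 × 8^3 = 3584
Position 4: 6 × 8^4 = 24576
Position 5: 1 × 8^5 = 32768
Sum = 3 + 16 + 256 + 3584 + 24576 + 32768
= 61203


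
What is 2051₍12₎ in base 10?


Positional values (base 12):
  1 × 12^0 = 1 × 1 = 1
  5 × 12^1 = 5 × 12 = 60
  0 × 12^2 = 0 × 144 = 0
  2 × 12^3 = 2 × 1728 = 3456
Sum = 1 + 60 + 0 + 3456
= 3517


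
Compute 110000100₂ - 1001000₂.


Align and subtract column by column (LSB to MSB, borrowing when needed):
  110000100
- 001001000
  ---------
  col 0: (0 - 0 borrow-in) - 0 → 0 - 0 = 0, borrow out 0
  col 1: (0 - 0 borrow-in) - 0 → 0 - 0 = 0, borrow out 0
  col 2: (1 - 0 borrow-in) - 0 → 1 - 0 = 1, borrow out 0
  col 3: (0 - 0 borrow-in) - 1 → borrow from next column: (0+2) - 1 = 1, borrow out 1
  col 4: (0 - 1 borrow-in) - 0 → borrow from next column: (-1+2) - 0 = 1, borrow out 1
  col 5: (0 - 1 borrow-in) - 0 → borrow from next column: (-1+2) - 0 = 1, borrow out 1
  col 6: (0 - 1 borrow-in) - 1 → borrow from next column: (-1+2) - 1 = 0, borrow out 1
  col 7: (1 - 1 borrow-in) - 0 → 0 - 0 = 0, borrow out 0
  col 8: (1 - 0 borrow-in) - 0 → 1 - 0 = 1, borrow out 0
Reading bits MSB→LSB: 100111100
Strip leading zeros: 100111100
= 100111100


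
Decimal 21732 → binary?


Divide by 2 repeatedly:
21732 ÷ 2 = 10866 remainder 0
10866 ÷ 2 = 5433 remainder 0
5433 ÷ 2 = 2716 remainder 1
2716 ÷ 2 = 1358 remainder 0
1358 ÷ 2 = 679 remainder 0
679 ÷ 2 = 339 remainder 1
339 ÷ 2 = 169 remainder 1
169 ÷ 2 = 84 remainder 1
84 ÷ 2 = 42 remainder 0
42 ÷ 2 = 21 remainder 0
21 ÷ 2 = 10 remainder 1
10 ÷ 2 = 5 remainder 0
5 ÷ 2 = 2 remainder 1
2 ÷ 2 = 1 remainder 0
1 ÷ 2 = 0 remainder 1
Reading remainders bottom-up:
= 101010011100100


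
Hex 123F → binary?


Each hex digit → 4 binary bits:
  1 = 0001
  2 = 0010
  3 = 0011
  F = 1111
Concatenate: 0001 0010 0011 1111
= 0001001000111111


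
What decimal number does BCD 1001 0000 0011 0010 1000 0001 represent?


Each 4-bit group → digit:
  1001 → 9
  0000 → 0
  0011 → 3
  0010 → 2
  1000 → 8
  0001 → 1
= 903281


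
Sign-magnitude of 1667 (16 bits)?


Sign bit: 0 (positive)
Magnitude: 1667 = 000011010000011
= 0000011010000011


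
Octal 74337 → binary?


Each octal digit → 3 binary bits:
  7 = 111
  4 = 100
  3 = 011
  3 = 011
  7 = 111
Concatenate: 111 100 011 011 111
= 111100011011111


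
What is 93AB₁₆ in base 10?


Positional values:
Position 0: B × 16^0 = 11 × 1 = 11
Position 1: A × 16^1 = 10 × 16 = 160
Position 2: 3 × 16^2 = 3 × 256 = 768
Position 3: 9 × 16^3 = 9 × 4096 = 36864
Sum = 11 + 160 + 768 + 36864
= 37803


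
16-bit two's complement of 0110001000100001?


Original: 0110001000100001
Step 1 - Invert all bits: 1001110111011110
Step 2 - Add 1: 1001110111011110 + 1
= 1001110111011111 (represents -25121)


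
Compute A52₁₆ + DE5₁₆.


Align and add column by column (LSB to MSB, each column mod 16 with carry):
  0A52
+ 0DE5
  ----
  col 0: 2(2) + 5(5) + 0 (carry in) = 7 → 7(7), carry out 0
  col 1: 5(5) + E(14) + 0 (carry in) = 19 → 3(3), carry out 1
  col 2: A(10) + D(13) + 1 (carry in) = 24 → 8(8), carry out 1
  col 3: 0(0) + 0(0) + 1 (carry in) = 1 → 1(1), carry out 0
Reading digits MSB→LSB: 1837
Strip leading zeros: 1837
= 0x1837


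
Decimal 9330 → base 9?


Divide by 9 repeatedly:
9330 ÷ 9 = 1036 remainder 6
1036 ÷ 9 = 115 remainder 1
115 ÷ 9 = 12 remainder 7
12 ÷ 9 = 1 remainder 3
1 ÷ 9 = 0 remainder 1
Reading remainders bottom-up:
= 13716


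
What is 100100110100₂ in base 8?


Group into 3-bit groups: 100100110100
  100 = 4
  100 = 4
  110 = 6
  100 = 4
= 0o4464


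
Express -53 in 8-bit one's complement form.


Original: 00110101
Invert all bits:
  bit 0: 0 → 1
  bit 1: 0 → 1
  bit 2: 1 → 0
  bit 3: 1 → 0
  bit 4: 0 → 1
  bit 5: 1 → 0
  bit 6: 0 → 1
  bit 7: 1 → 0
= 11001010


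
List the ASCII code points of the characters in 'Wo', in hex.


String: 'Wo'  (2 characters)
Per-character ASCII lookup:
  'W': uppercase starts at 65: 'W' = 65 + 22 = 87 → 0x57
  'o': lowercase starts at 97: 'o' = 97 + 14 = 111 → 0x6F
= 0x57 0x6F


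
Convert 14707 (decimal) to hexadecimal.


Divide by 16 repeatedly:
14707 ÷ 16 = 919 remainder 3 (3)
919 ÷ 16 = 57 remainder 7 (7)
57 ÷ 16 = 3 remainder 9 (9)
3 ÷ 16 = 0 remainder 3 (3)
Reading remainders bottom-up:
= 0x3973


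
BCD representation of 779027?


Each digit → 4-bit binary:
  7 → 0111
  7 → 0111
  9 → 1001
  0 → 0000
  2 → 0010
  7 → 0111
= 0111 0111 1001 0000 0010 0111


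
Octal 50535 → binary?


Each octal digit → 3 binary bits:
  5 = 101
  0 = 000
  5 = 101
  3 = 011
  5 = 101
Concatenate: 101 000 101 011 101
= 101000101011101


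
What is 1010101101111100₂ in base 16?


Group into 4-bit nibbles: 1010101101111100
  1010 = A
  1011 = B
  0111 = 7
  1100 = C
= 0xAB7C


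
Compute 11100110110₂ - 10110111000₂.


Align and subtract column by column (LSB to MSB, borrowing when needed):
  11100110110
- 10110111000
  -----------
  col 0: (0 - 0 borrow-in) - 0 → 0 - 0 = 0, borrow out 0
  col 1: (1 - 0 borrow-in) - 0 → 1 - 0 = 1, borrow out 0
  col 2: (1 - 0 borrow-in) - 0 → 1 - 0 = 1, borrow out 0
  col 3: (0 - 0 borrow-in) - 1 → borrow from next column: (0+2) - 1 = 1, borrow out 1
  col 4: (1 - 1 borrow-in) - 1 → borrow from next column: (0+2) - 1 = 1, borrow out 1
  col 5: (1 - 1 borrow-in) - 1 → borrow from next column: (0+2) - 1 = 1, borrow out 1
  col 6: (0 - 1 borrow-in) - 0 → borrow from next column: (-1+2) - 0 = 1, borrow out 1
  col 7: (0 - 1 borrow-in) - 1 → borrow from next column: (-1+2) - 1 = 0, borrow out 1
  col 8: (1 - 1 borrow-in) - 1 → borrow from next column: (0+2) - 1 = 1, borrow out 1
  col 9: (1 - 1 borrow-in) - 0 → 0 - 0 = 0, borrow out 0
  col 10: (1 - 0 borrow-in) - 1 → 1 - 1 = 0, borrow out 0
Reading bits MSB→LSB: 00101111110
Strip leading zeros: 101111110
= 101111110


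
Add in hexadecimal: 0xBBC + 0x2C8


Align and add column by column (LSB to MSB, each column mod 16 with carry):
  0BBC
+ 02C8
  ----
  col 0: C(12) + 8(8) + 0 (carry in) = 20 → 4(4), carry out 1
  col 1: B(11) + C(12) + 1 (carry in) = 24 → 8(8), carry out 1
  col 2: B(11) + 2(2) + 1 (carry in) = 14 → E(14), carry out 0
  col 3: 0(0) + 0(0) + 0 (carry in) = 0 → 0(0), carry out 0
Reading digits MSB→LSB: 0E84
Strip leading zeros: E84
= 0xE84


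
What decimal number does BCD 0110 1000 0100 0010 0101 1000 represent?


Each 4-bit group → digit:
  0110 → 6
  1000 → 8
  0100 → 4
  0010 → 2
  0101 → 5
  1000 → 8
= 684258


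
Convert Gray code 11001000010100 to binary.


Gray code: 11001000010100
MSB stays the same: 1
Each subsequent bit = prev_binary XOR current_gray:
  B[1] = 1 XOR 1 = 0
  B[2] = 0 XOR 0 = 0
  B[3] = 0 XOR 0 = 0
  B[4] = 0 XOR 1 = 1
  B[5] = 1 XOR 0 = 1
  B[6] = 1 XOR 0 = 1
  B[7] = 1 XOR 0 = 1
  B[8] = 1 XOR 0 = 1
  B[9] = 1 XOR 1 = 0
  B[10] = 0 XOR 0 = 0
  B[11] = 0 XOR 1 = 1
  B[12] = 1 XOR 0 = 1
  B[13] = 1 XOR 0 = 1
= 10001111100111 (9191 decimal)


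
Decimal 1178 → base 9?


Divide by 9 repeatedly:
1178 ÷ 9 = 130 remainder 8
130 ÷ 9 = 14 remainder 4
14 ÷ 9 = 1 remainder 5
1 ÷ 9 = 0 remainder 1
Reading remainders bottom-up:
= 1548


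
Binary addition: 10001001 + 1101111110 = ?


Align and add column by column (LSB to MSB, carry propagating):
  00010001001
+ 01101111110
  -----------
  col 0: 1 + 0 + 0 (carry in) = 1 → bit 1, carry out 0
  col 1: 0 + 1 + 0 (carry in) = 1 → bit 1, carry out 0
  col 2: 0 + 1 + 0 (carry in) = 1 → bit 1, carry out 0
  col 3: 1 + 1 + 0 (carry in) = 2 → bit 0, carry out 1
  col 4: 0 + 1 + 1 (carry in) = 2 → bit 0, carry out 1
  col 5: 0 + 1 + 1 (carry in) = 2 → bit 0, carry out 1
  col 6: 0 + 1 + 1 (carry in) = 2 → bit 0, carry out 1
  col 7: 1 + 0 + 1 (carry in) = 2 → bit 0, carry out 1
  col 8: 0 + 1 + 1 (carry in) = 2 → bit 0, carry out 1
  col 9: 0 + 1 + 1 (carry in) = 2 → bit 0, carry out 1
  col 10: 0 + 0 + 1 (carry in) = 1 → bit 1, carry out 0
Reading bits MSB→LSB: 10000000111
Strip leading zeros: 10000000111
= 10000000111


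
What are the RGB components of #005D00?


Hex: #005D00
R = 00₁₆ = 0
G = 5D₁₆ = 93
B = 00₁₆ = 0
= RGB(0, 93, 0)


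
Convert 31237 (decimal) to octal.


Divide by 8 repeatedly:
31237 ÷ 8 = 3904 remainder 5
3904 ÷ 8 = 488 remainder 0
488 ÷ 8 = 61 remainder 0
61 ÷ 8 = 7 remainder 5
7 ÷ 8 = 0 remainder 7
Reading remainders bottom-up:
= 0o75005


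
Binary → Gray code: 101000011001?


Binary: 101000011001
Gray code: G = B XOR (B >> 1)
B >> 1 = 010100001100
101000011001 XOR 010100001100:
  1 XOR 0 = 1
  0 XOR 1 = 1
  1 XOR 0 = 1
  0 XOR 1 = 1
  0 XOR 0 = 0
  0 XOR 0 = 0
  0 XOR 0 = 0
  1 XOR 0 = 1
  1 XOR 1 = 0
  0 XOR 1 = 1
  0 XOR 0 = 0
  1 XOR 0 = 1
= 111100010101


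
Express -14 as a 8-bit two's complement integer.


Original: 00001110
Step 1 - Invert all bits: 11110001
Step 2 - Add 1: 11110001 + 1
= 11110010 (represents -14)


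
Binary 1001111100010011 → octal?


Group into 3-bit groups: 001001111100010011
  001 = 1
  001 = 1
  111 = 7
  100 = 4
  010 = 2
  011 = 3
= 0o117423


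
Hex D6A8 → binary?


Each hex digit → 4 binary bits:
  D = 1101
  6 = 0110
  A = 1010
  8 = 1000
Concatenate: 1101 0110 1010 1000
= 1101011010101000


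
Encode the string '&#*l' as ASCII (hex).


String: '&#*l'  (4 characters)
Per-character ASCII lookup:
  '&': special character: '&' = 38 → 0x26
  '#': special character: '#' = 35 → 0x23
  '*': special character: '*' = 42 → 0x2A
  'l': lowercase starts at 97: 'l' = 97 + 11 = 108 → 0x6C
= 0x26 0x23 0x2A 0x6C


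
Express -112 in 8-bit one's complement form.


Original: 01110000
Invert all bits:
  bit 0: 0 → 1
  bit 1: 1 → 0
  bit 2: 1 → 0
  bit 3: 1 → 0
  bit 4: 0 → 1
  bit 5: 0 → 1
  bit 6: 0 → 1
  bit 7: 0 → 1
= 10001111


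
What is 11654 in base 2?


Divide by 2 repeatedly:
11654 ÷ 2 = 5827 remainder 0
5827 ÷ 2 = 2913 remainder 1
2913 ÷ 2 = 1456 remainder 1
1456 ÷ 2 = 728 remainder 0
728 ÷ 2 = 364 remainder 0
364 ÷ 2 = 182 remainder 0
182 ÷ 2 = 91 remainder 0
91 ÷ 2 = 45 remainder 1
45 ÷ 2 = 22 remainder 1
22 ÷ 2 = 11 remainder 0
11 ÷ 2 = 5 remainder 1
5 ÷ 2 = 2 remainder 1
2 ÷ 2 = 1 remainder 0
1 ÷ 2 = 0 remainder 1
Reading remainders bottom-up:
= 10110110000110


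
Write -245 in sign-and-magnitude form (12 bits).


Sign bit: 1 (negative)
Magnitude: 245 = 00011110101
= 100011110101


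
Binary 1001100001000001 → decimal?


Positional values:
Bit 0: 1 × 2^0 = 1
Bit 6: 1 × 2^6 = 64
Bit 11: 1 × 2^11 = 2048
Bit 12: 1 × 2^12 = 4096
Bit 15: 1 × 2^15 = 32768
Sum = 1 + 64 + 2048 + 4096 + 32768
= 38977


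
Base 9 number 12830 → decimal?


Positional values (base 9):
  0 × 9^0 = 0 × 1 = 0
  3 × 9^1 = 3 × 9 = 27
  8 × 9^2 = 8 × 81 = 648
  2 × 9^3 = 2 × 729 = 1458
  1 × 9^4 = 1 × 6561 = 6561
Sum = 0 + 27 + 648 + 1458 + 6561
= 8694


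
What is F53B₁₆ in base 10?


Positional values:
Position 0: B × 16^0 = 11 × 1 = 11
Position 1: 3 × 16^1 = 3 × 16 = 48
Position 2: 5 × 16^2 = 5 × 256 = 1280
Position 3: F × 16^3 = 15 × 4096 = 61440
Sum = 11 + 48 + 1280 + 61440
= 62779


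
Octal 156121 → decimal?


Positional values:
Position 0: 1 × 8^0 = 1
Position 1: 2 × 8^1 = 16
Position 2: 1 × 8^2 = 64
Position 3: 6 × 8^3 = 3072
Position 4: 5 × 8^4 = 20480
Position 5: 1 × 8^5 = 32768
Sum = 1 + 16 + 64 + 3072 + 20480 + 32768
= 56401


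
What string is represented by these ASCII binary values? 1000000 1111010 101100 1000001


Codes (binary): 1000000 1111010 101100 1000001
Per-code ASCII lookup:
  1000000 = 64  (special character) → '@'
  1111010 = 122  (range 97-122: lowercase, 122 - 97 = 25) → 'z'
  101100 = 44  (special character) → ','
  1000001 = 65  (range 65-90: uppercase, 65 - 65 = 0) → 'A'
= '@z,A'


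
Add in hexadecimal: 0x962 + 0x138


Align and add column by column (LSB to MSB, each column mod 16 with carry):
  0962
+ 0138
  ----
  col 0: 2(2) + 8(8) + 0 (carry in) = 10 → A(10), carry out 0
  col 1: 6(6) + 3(3) + 0 (carry in) = 9 → 9(9), carry out 0
  col 2: 9(9) + 1(1) + 0 (carry in) = 10 → A(10), carry out 0
  col 3: 0(0) + 0(0) + 0 (carry in) = 0 → 0(0), carry out 0
Reading digits MSB→LSB: 0A9A
Strip leading zeros: A9A
= 0xA9A


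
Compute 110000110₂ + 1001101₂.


Align and add column by column (LSB to MSB, carry propagating):
  0110000110
+ 0001001101
  ----------
  col 0: 0 + 1 + 0 (carry in) = 1 → bit 1, carry out 0
  col 1: 1 + 0 + 0 (carry in) = 1 → bit 1, carry out 0
  col 2: 1 + 1 + 0 (carry in) = 2 → bit 0, carry out 1
  col 3: 0 + 1 + 1 (carry in) = 2 → bit 0, carry out 1
  col 4: 0 + 0 + 1 (carry in) = 1 → bit 1, carry out 0
  col 5: 0 + 0 + 0 (carry in) = 0 → bit 0, carry out 0
  col 6: 0 + 1 + 0 (carry in) = 1 → bit 1, carry out 0
  col 7: 1 + 0 + 0 (carry in) = 1 → bit 1, carry out 0
  col 8: 1 + 0 + 0 (carry in) = 1 → bit 1, carry out 0
  col 9: 0 + 0 + 0 (carry in) = 0 → bit 0, carry out 0
Reading bits MSB→LSB: 0111010011
Strip leading zeros: 111010011
= 111010011


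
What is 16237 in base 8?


Divide by 8 repeatedly:
16237 ÷ 8 = 2029 remainder 5
2029 ÷ 8 = 253 remainder 5
253 ÷ 8 = 31 remainder 5
31 ÷ 8 = 3 remainder 7
3 ÷ 8 = 0 remainder 3
Reading remainders bottom-up:
= 0o37555


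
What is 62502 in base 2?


Divide by 2 repeatedly:
62502 ÷ 2 = 31251 remainder 0
31251 ÷ 2 = 15625 remainder 1
15625 ÷ 2 = 7812 remainder 1
7812 ÷ 2 = 3906 remainder 0
3906 ÷ 2 = 1953 remainder 0
1953 ÷ 2 = 976 remainder 1
976 ÷ 2 = 488 remainder 0
488 ÷ 2 = 244 remainder 0
244 ÷ 2 = 122 remainder 0
122 ÷ 2 = 61 remainder 0
61 ÷ 2 = 30 remainder 1
30 ÷ 2 = 15 remainder 0
15 ÷ 2 = 7 remainder 1
7 ÷ 2 = 3 remainder 1
3 ÷ 2 = 1 remainder 1
1 ÷ 2 = 0 remainder 1
Reading remainders bottom-up:
= 1111010000100110


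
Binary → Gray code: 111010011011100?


Binary: 111010011011100
Gray code: G = B XOR (B >> 1)
B >> 1 = 011101001101110
111010011011100 XOR 011101001101110:
  1 XOR 0 = 1
  1 XOR 1 = 0
  1 XOR 1 = 0
  0 XOR 1 = 1
  1 XOR 0 = 1
  0 XOR 1 = 1
  0 XOR 0 = 0
  1 XOR 0 = 1
  1 XOR 1 = 0
  0 XOR 1 = 1
  1 XOR 0 = 1
  1 XOR 1 = 0
  1 XOR 1 = 0
  0 XOR 1 = 1
  0 XOR 0 = 0
= 100111010110010


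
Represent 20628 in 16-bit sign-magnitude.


Sign bit: 0 (positive)
Magnitude: 20628 = 101000010010100
= 0101000010010100


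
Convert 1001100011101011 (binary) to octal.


Group into 3-bit groups: 001001100011101011
  001 = 1
  001 = 1
  100 = 4
  011 = 3
  101 = 5
  011 = 3
= 0o114353


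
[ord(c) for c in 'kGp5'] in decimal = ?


String: 'kGp5'  (4 characters)
Per-character ASCII lookup:
  'k': lowercase starts at 97: 'k' = 97 + 10 = 107
  'G': uppercase starts at 65: 'G' = 65 + 6 = 71
  'p': lowercase starts at 97: 'p' = 97 + 15 = 112
  '5': digits start at 48: '5' = 48 + 5 = 53
= 107 71 112 53


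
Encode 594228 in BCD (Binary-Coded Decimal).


Each digit → 4-bit binary:
  5 → 0101
  9 → 1001
  4 → 0100
  2 → 0010
  2 → 0010
  8 → 1000
= 0101 1001 0100 0010 0010 1000


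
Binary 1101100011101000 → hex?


Group into 4-bit nibbles: 1101100011101000
  1101 = D
  1000 = 8
  1110 = E
  1000 = 8
= 0xD8E8


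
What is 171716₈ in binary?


Each octal digit → 3 binary bits:
  1 = 001
  7 = 111
  1 = 001
  7 = 111
  1 = 001
  6 = 110
Concatenate: 001 111 001 111 001 110
= 001111001111001110


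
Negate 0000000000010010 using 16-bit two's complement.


Original: 0000000000010010
Step 1 - Invert all bits: 1111111111101101
Step 2 - Add 1: 1111111111101101 + 1
= 1111111111101110 (represents -18)


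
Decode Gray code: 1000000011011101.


Gray code: 1000000011011101
MSB stays the same: 1
Each subsequent bit = prev_binary XOR current_gray:
  B[1] = 1 XOR 0 = 1
  B[2] = 1 XOR 0 = 1
  B[3] = 1 XOR 0 = 1
  B[4] = 1 XOR 0 = 1
  B[5] = 1 XOR 0 = 1
  B[6] = 1 XOR 0 = 1
  B[7] = 1 XOR 0 = 1
  B[8] = 1 XOR 1 = 0
  B[9] = 0 XOR 1 = 1
  B[10] = 1 XOR 0 = 1
  B[11] = 1 XOR 1 = 0
  B[12] = 0 XOR 1 = 1
  B[13] = 1 XOR 1 = 0
  B[14] = 0 XOR 0 = 0
  B[15] = 0 XOR 1 = 1
= 1111111101101001 (65385 decimal)


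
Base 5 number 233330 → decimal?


Positional values (base 5):
  0 × 5^0 = 0 × 1 = 0
  3 × 5^1 = 3 × 5 = 15
  3 × 5^2 = 3 × 25 = 75
  3 × 5^3 = 3 × 125 = 375
  3 × 5^4 = 3 × 625 = 1875
  2 × 5^5 = 2 × 3125 = 6250
Sum = 0 + 15 + 75 + 375 + 1875 + 6250
= 8590


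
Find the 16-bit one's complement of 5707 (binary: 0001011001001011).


Original: 0001011001001011
Invert all bits:
  bit 0: 0 → 1
  bit 1: 0 → 1
  bit 2: 0 → 1
  bit 3: 1 → 0
  bit 4: 0 → 1
  bit 5: 1 → 0
  bit 6: 1 → 0
  bit 7: 0 → 1
  bit 8: 0 → 1
  bit 9: 1 → 0
  bit 10: 0 → 1
  bit 11: 0 → 1
  bit 12: 1 → 0
  bit 13: 0 → 1
  bit 14: 1 → 0
  bit 15: 1 → 0
= 1110100110110100


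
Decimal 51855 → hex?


Divide by 16 repeatedly:
51855 ÷ 16 = 3240 remainder 15 (F)
3240 ÷ 16 = 202 remainder 8 (8)
202 ÷ 16 = 12 remainder 10 (A)
12 ÷ 16 = 0 remainder 12 (C)
Reading remainders bottom-up:
= 0xCA8F


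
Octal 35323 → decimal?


Positional values:
Position 0: 3 × 8^0 = 3
Position 1: 2 × 8^1 = 16
Position 2: 3 × 8^2 = 192
Position 3: 5 × 8^3 = 2560
Position 4: 3 × 8^4 = 12288
Sum = 3 + 16 + 192 + 2560 + 12288
= 15059


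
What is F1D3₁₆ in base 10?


Positional values:
Position 0: 3 × 16^0 = 3 × 1 = 3
Position 1: D × 16^1 = 13 × 16 = 208
Position 2: 1 × 16^2 = 1 × 256 = 256
Position 3: F × 16^3 = 15 × 4096 = 61440
Sum = 3 + 208 + 256 + 61440
= 61907


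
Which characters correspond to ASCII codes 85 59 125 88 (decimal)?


Codes (decimal): 85 59 125 88
Per-code ASCII lookup:
  85  (range 65-90: uppercase, 85 - 65 = 20) → 'U'
  59  (special character) → ';'
  125  (special character) → '}'
  88  (range 65-90: uppercase, 88 - 65 = 23) → 'X'
= 'U;}X'


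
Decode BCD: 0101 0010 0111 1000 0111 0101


Each 4-bit group → digit:
  0101 → 5
  0010 → 2
  0111 → 7
  1000 → 8
  0111 → 7
  0101 → 5
= 527875


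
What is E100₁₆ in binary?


Each hex digit → 4 binary bits:
  E = 1110
  1 = 0001
  0 = 0000
  0 = 0000
Concatenate: 1110 0001 0000 0000
= 1110000100000000


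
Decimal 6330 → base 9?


Divide by 9 repeatedly:
6330 ÷ 9 = 703 remainder 3
703 ÷ 9 = 78 remainder 1
78 ÷ 9 = 8 remainder 6
8 ÷ 9 = 0 remainder 8
Reading remainders bottom-up:
= 8613


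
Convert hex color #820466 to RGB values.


Hex: #820466
R = 82₁₆ = 130
G = 04₁₆ = 4
B = 66₁₆ = 102
= RGB(130, 4, 102)


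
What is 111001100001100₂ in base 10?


Positional values:
Bit 2: 1 × 2^2 = 4
Bit 3: 1 × 2^3 = 8
Bit 8: 1 × 2^8 = 256
Bit 9: 1 × 2^9 = 512
Bit 12: 1 × 2^12 = 4096
Bit 13: 1 × 2^13 = 8192
Bit 14: 1 × 2^14 = 16384
Sum = 4 + 8 + 256 + 512 + 4096 + 8192 + 16384
= 29452


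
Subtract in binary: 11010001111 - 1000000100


Align and subtract column by column (LSB to MSB, borrowing when needed):
  11010001111
- 01000000100
  -----------
  col 0: (1 - 0 borrow-in) - 0 → 1 - 0 = 1, borrow out 0
  col 1: (1 - 0 borrow-in) - 0 → 1 - 0 = 1, borrow out 0
  col 2: (1 - 0 borrow-in) - 1 → 1 - 1 = 0, borrow out 0
  col 3: (1 - 0 borrow-in) - 0 → 1 - 0 = 1, borrow out 0
  col 4: (0 - 0 borrow-in) - 0 → 0 - 0 = 0, borrow out 0
  col 5: (0 - 0 borrow-in) - 0 → 0 - 0 = 0, borrow out 0
  col 6: (0 - 0 borrow-in) - 0 → 0 - 0 = 0, borrow out 0
  col 7: (1 - 0 borrow-in) - 0 → 1 - 0 = 1, borrow out 0
  col 8: (0 - 0 borrow-in) - 0 → 0 - 0 = 0, borrow out 0
  col 9: (1 - 0 borrow-in) - 1 → 1 - 1 = 0, borrow out 0
  col 10: (1 - 0 borrow-in) - 0 → 1 - 0 = 1, borrow out 0
Reading bits MSB→LSB: 10010001011
Strip leading zeros: 10010001011
= 10010001011


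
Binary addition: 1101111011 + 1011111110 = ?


Align and add column by column (LSB to MSB, carry propagating):
  01101111011
+ 01011111110
  -----------
  col 0: 1 + 0 + 0 (carry in) = 1 → bit 1, carry out 0
  col 1: 1 + 1 + 0 (carry in) = 2 → bit 0, carry out 1
  col 2: 0 + 1 + 1 (carry in) = 2 → bit 0, carry out 1
  col 3: 1 + 1 + 1 (carry in) = 3 → bit 1, carry out 1
  col 4: 1 + 1 + 1 (carry in) = 3 → bit 1, carry out 1
  col 5: 1 + 1 + 1 (carry in) = 3 → bit 1, carry out 1
  col 6: 1 + 1 + 1 (carry in) = 3 → bit 1, carry out 1
  col 7: 0 + 1 + 1 (carry in) = 2 → bit 0, carry out 1
  col 8: 1 + 0 + 1 (carry in) = 2 → bit 0, carry out 1
  col 9: 1 + 1 + 1 (carry in) = 3 → bit 1, carry out 1
  col 10: 0 + 0 + 1 (carry in) = 1 → bit 1, carry out 0
Reading bits MSB→LSB: 11001111001
Strip leading zeros: 11001111001
= 11001111001


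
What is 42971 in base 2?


Divide by 2 repeatedly:
42971 ÷ 2 = 21485 remainder 1
21485 ÷ 2 = 10742 remainder 1
10742 ÷ 2 = 5371 remainder 0
5371 ÷ 2 = 2685 remainder 1
2685 ÷ 2 = 1342 remainder 1
1342 ÷ 2 = 671 remainder 0
671 ÷ 2 = 335 remainder 1
335 ÷ 2 = 167 remainder 1
167 ÷ 2 = 83 remainder 1
83 ÷ 2 = 41 remainder 1
41 ÷ 2 = 20 remainder 1
20 ÷ 2 = 10 remainder 0
10 ÷ 2 = 5 remainder 0
5 ÷ 2 = 2 remainder 1
2 ÷ 2 = 1 remainder 0
1 ÷ 2 = 0 remainder 1
Reading remainders bottom-up:
= 1010011111011011


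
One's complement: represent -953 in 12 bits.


Original: 001110111001
Invert all bits:
  bit 0: 0 → 1
  bit 1: 0 → 1
  bit 2: 1 → 0
  bit 3: 1 → 0
  bit 4: 1 → 0
  bit 5: 0 → 1
  bit 6: 1 → 0
  bit 7: 1 → 0
  bit 8: 1 → 0
  bit 9: 0 → 1
  bit 10: 0 → 1
  bit 11: 1 → 0
= 110001000110


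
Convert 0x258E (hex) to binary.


Each hex digit → 4 binary bits:
  2 = 0010
  5 = 0101
  8 = 1000
  E = 1110
Concatenate: 0010 0101 1000 1110
= 0010010110001110


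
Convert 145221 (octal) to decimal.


Positional values:
Position 0: 1 × 8^0 = 1
Position 1: 2 × 8^1 = 16
Position 2: 2 × 8^2 = 128
Position 3: 5 × 8^3 = 2560
Position 4: 4 × 8^4 = 16384
Position 5: 1 × 8^5 = 32768
Sum = 1 + 16 + 128 + 2560 + 16384 + 32768
= 51857


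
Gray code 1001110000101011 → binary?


Gray code: 1001110000101011
MSB stays the same: 1
Each subsequent bit = prev_binary XOR current_gray:
  B[1] = 1 XOR 0 = 1
  B[2] = 1 XOR 0 = 1
  B[3] = 1 XOR 1 = 0
  B[4] = 0 XOR 1 = 1
  B[5] = 1 XOR 1 = 0
  B[6] = 0 XOR 0 = 0
  B[7] = 0 XOR 0 = 0
  B[8] = 0 XOR 0 = 0
  B[9] = 0 XOR 0 = 0
  B[10] = 0 XOR 1 = 1
  B[11] = 1 XOR 0 = 1
  B[12] = 1 XOR 1 = 0
  B[13] = 0 XOR 0 = 0
  B[14] = 0 XOR 1 = 1
  B[15] = 1 XOR 1 = 0
= 1110100000110010 (59442 decimal)


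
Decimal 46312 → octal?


Divide by 8 repeatedly:
46312 ÷ 8 = 5789 remainder 0
5789 ÷ 8 = 723 remainder 5
723 ÷ 8 = 90 remainder 3
90 ÷ 8 = 11 remainder 2
11 ÷ 8 = 1 remainder 3
1 ÷ 8 = 0 remainder 1
Reading remainders bottom-up:
= 0o132350


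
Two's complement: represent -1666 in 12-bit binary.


Original: 011010000010
Step 1 - Invert all bits: 100101111101
Step 2 - Add 1: 100101111101 + 1
= 100101111110 (represents -1666)


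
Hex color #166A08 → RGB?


Hex: #166A08
R = 16₁₆ = 22
G = 6A₁₆ = 106
B = 08₁₆ = 8
= RGB(22, 106, 8)


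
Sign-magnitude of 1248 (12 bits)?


Sign bit: 0 (positive)
Magnitude: 1248 = 10011100000
= 010011100000


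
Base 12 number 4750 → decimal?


Positional values (base 12):
  0 × 12^0 = 0 × 1 = 0
  5 × 12^1 = 5 × 12 = 60
  7 × 12^2 = 7 × 144 = 1008
  4 × 12^3 = 4 × 1728 = 6912
Sum = 0 + 60 + 1008 + 6912
= 7980


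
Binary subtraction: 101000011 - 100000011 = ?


Align and subtract column by column (LSB to MSB, borrowing when needed):
  101000011
- 100000011
  ---------
  col 0: (1 - 0 borrow-in) - 1 → 1 - 1 = 0, borrow out 0
  col 1: (1 - 0 borrow-in) - 1 → 1 - 1 = 0, borrow out 0
  col 2: (0 - 0 borrow-in) - 0 → 0 - 0 = 0, borrow out 0
  col 3: (0 - 0 borrow-in) - 0 → 0 - 0 = 0, borrow out 0
  col 4: (0 - 0 borrow-in) - 0 → 0 - 0 = 0, borrow out 0
  col 5: (0 - 0 borrow-in) - 0 → 0 - 0 = 0, borrow out 0
  col 6: (1 - 0 borrow-in) - 0 → 1 - 0 = 1, borrow out 0
  col 7: (0 - 0 borrow-in) - 0 → 0 - 0 = 0, borrow out 0
  col 8: (1 - 0 borrow-in) - 1 → 1 - 1 = 0, borrow out 0
Reading bits MSB→LSB: 001000000
Strip leading zeros: 1000000
= 1000000


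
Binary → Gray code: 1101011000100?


Binary: 1101011000100
Gray code: G = B XOR (B >> 1)
B >> 1 = 0110101100010
1101011000100 XOR 0110101100010:
  1 XOR 0 = 1
  1 XOR 1 = 0
  0 XOR 1 = 1
  1 XOR 0 = 1
  0 XOR 1 = 1
  1 XOR 0 = 1
  1 XOR 1 = 0
  0 XOR 1 = 1
  0 XOR 0 = 0
  0 XOR 0 = 0
  1 XOR 0 = 1
  0 XOR 1 = 1
  0 XOR 0 = 0
= 1011110100110


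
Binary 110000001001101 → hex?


Group into 4-bit nibbles: 0110000001001101
  0110 = 6
  0000 = 0
  0100 = 4
  1101 = D
= 0x604D


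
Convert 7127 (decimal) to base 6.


Divide by 6 repeatedly:
7127 ÷ 6 = 1187 remainder 5
1187 ÷ 6 = 197 remainder 5
197 ÷ 6 = 32 remainder 5
32 ÷ 6 = 5 remainder 2
5 ÷ 6 = 0 remainder 5
Reading remainders bottom-up:
= 52555


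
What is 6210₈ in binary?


Each octal digit → 3 binary bits:
  6 = 110
  2 = 010
  1 = 001
  0 = 000
Concatenate: 110 010 001 000
= 110010001000


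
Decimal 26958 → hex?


Divide by 16 repeatedly:
26958 ÷ 16 = 1684 remainder 14 (E)
1684 ÷ 16 = 105 remainder 4 (4)
105 ÷ 16 = 6 remainder 9 (9)
6 ÷ 16 = 0 remainder 6 (6)
Reading remainders bottom-up:
= 0x694E


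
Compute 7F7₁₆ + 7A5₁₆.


Align and add column by column (LSB to MSB, each column mod 16 with carry):
  07F7
+ 07A5
  ----
  col 0: 7(7) + 5(5) + 0 (carry in) = 12 → C(12), carry out 0
  col 1: F(15) + A(10) + 0 (carry in) = 25 → 9(9), carry out 1
  col 2: 7(7) + 7(7) + 1 (carry in) = 15 → F(15), carry out 0
  col 3: 0(0) + 0(0) + 0 (carry in) = 0 → 0(0), carry out 0
Reading digits MSB→LSB: 0F9C
Strip leading zeros: F9C
= 0xF9C


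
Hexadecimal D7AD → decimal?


Positional values:
Position 0: D × 16^0 = 13 × 1 = 13
Position 1: A × 16^1 = 10 × 16 = 160
Position 2: 7 × 16^2 = 7 × 256 = 1792
Position 3: D × 16^3 = 13 × 4096 = 53248
Sum = 13 + 160 + 1792 + 53248
= 55213


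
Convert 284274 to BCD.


Each digit → 4-bit binary:
  2 → 0010
  8 → 1000
  4 → 0100
  2 → 0010
  7 → 0111
  4 → 0100
= 0010 1000 0100 0010 0111 0100


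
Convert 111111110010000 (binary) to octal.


Group into 3-bit groups: 111111110010000
  111 = 7
  111 = 7
  110 = 6
  010 = 2
  000 = 0
= 0o77620


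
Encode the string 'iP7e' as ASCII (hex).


String: 'iP7e'  (4 characters)
Per-character ASCII lookup:
  'i': lowercase starts at 97: 'i' = 97 + 8 = 105 → 0x69
  'P': uppercase starts at 65: 'P' = 65 + 15 = 80 → 0x50
  '7': digits start at 48: '7' = 48 + 7 = 55 → 0x37
  'e': lowercase starts at 97: 'e' = 97 + 4 = 101 → 0x65
= 0x69 0x50 0x37 0x65


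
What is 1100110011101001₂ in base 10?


Positional values:
Bit 0: 1 × 2^0 = 1
Bit 3: 1 × 2^3 = 8
Bit 5: 1 × 2^5 = 32
Bit 6: 1 × 2^6 = 64
Bit 7: 1 × 2^7 = 128
Bit 10: 1 × 2^10 = 1024
Bit 11: 1 × 2^11 = 2048
Bit 14: 1 × 2^14 = 16384
Bit 15: 1 × 2^15 = 32768
Sum = 1 + 8 + 32 + 64 + 128 + 1024 + 2048 + 16384 + 32768
= 52457


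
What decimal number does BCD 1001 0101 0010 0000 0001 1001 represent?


Each 4-bit group → digit:
  1001 → 9
  0101 → 5
  0010 → 2
  0000 → 0
  0001 → 1
  1001 → 9
= 952019


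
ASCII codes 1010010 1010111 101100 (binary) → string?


Codes (binary): 1010010 1010111 101100
Per-code ASCII lookup:
  1010010 = 82  (range 65-90: uppercase, 82 - 65 = 17) → 'R'
  1010111 = 87  (range 65-90: uppercase, 87 - 65 = 22) → 'W'
  101100 = 44  (special character) → ','
= 'RW,'


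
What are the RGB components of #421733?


Hex: #421733
R = 42₁₆ = 66
G = 17₁₆ = 23
B = 33₁₆ = 51
= RGB(66, 23, 51)


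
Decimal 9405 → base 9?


Divide by 9 repeatedly:
9405 ÷ 9 = 1045 remainder 0
1045 ÷ 9 = 116 remainder 1
116 ÷ 9 = 12 remainder 8
12 ÷ 9 = 1 remainder 3
1 ÷ 9 = 0 remainder 1
Reading remainders bottom-up:
= 13810


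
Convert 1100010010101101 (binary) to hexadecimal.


Group into 4-bit nibbles: 1100010010101101
  1100 = C
  0100 = 4
  1010 = A
  1101 = D
= 0xC4AD


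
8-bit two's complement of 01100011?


Original: 01100011
Step 1 - Invert all bits: 10011100
Step 2 - Add 1: 10011100 + 1
= 10011101 (represents -99)


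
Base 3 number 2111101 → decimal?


Positional values (base 3):
  1 × 3^0 = 1 × 1 = 1
  0 × 3^1 = 0 × 3 = 0
  1 × 3^2 = 1 × 9 = 9
  1 × 3^3 = 1 × 27 = 27
  1 × 3^4 = 1 × 81 = 81
  1 × 3^5 = 1 × 243 = 243
  2 × 3^6 = 2 × 729 = 1458
Sum = 1 + 0 + 9 + 27 + 81 + 243 + 1458
= 1819


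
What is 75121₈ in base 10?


Positional values:
Position 0: 1 × 8^0 = 1
Position 1: 2 × 8^1 = 16
Position 2: 1 × 8^2 = 64
Position 3: 5 × 8^3 = 2560
Position 4: 7 × 8^4 = 28672
Sum = 1 + 16 + 64 + 2560 + 28672
= 31313


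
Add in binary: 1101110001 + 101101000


Align and add column by column (LSB to MSB, carry propagating):
  01101110001
+ 00101101000
  -----------
  col 0: 1 + 0 + 0 (carry in) = 1 → bit 1, carry out 0
  col 1: 0 + 0 + 0 (carry in) = 0 → bit 0, carry out 0
  col 2: 0 + 0 + 0 (carry in) = 0 → bit 0, carry out 0
  col 3: 0 + 1 + 0 (carry in) = 1 → bit 1, carry out 0
  col 4: 1 + 0 + 0 (carry in) = 1 → bit 1, carry out 0
  col 5: 1 + 1 + 0 (carry in) = 2 → bit 0, carry out 1
  col 6: 1 + 1 + 1 (carry in) = 3 → bit 1, carry out 1
  col 7: 0 + 0 + 1 (carry in) = 1 → bit 1, carry out 0
  col 8: 1 + 1 + 0 (carry in) = 2 → bit 0, carry out 1
  col 9: 1 + 0 + 1 (carry in) = 2 → bit 0, carry out 1
  col 10: 0 + 0 + 1 (carry in) = 1 → bit 1, carry out 0
Reading bits MSB→LSB: 10011011001
Strip leading zeros: 10011011001
= 10011011001


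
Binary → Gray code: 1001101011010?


Binary: 1001101011010
Gray code: G = B XOR (B >> 1)
B >> 1 = 0100110101101
1001101011010 XOR 0100110101101:
  1 XOR 0 = 1
  0 XOR 1 = 1
  0 XOR 0 = 0
  1 XOR 0 = 1
  1 XOR 1 = 0
  0 XOR 1 = 1
  1 XOR 0 = 1
  0 XOR 1 = 1
  1 XOR 0 = 1
  1 XOR 1 = 0
  0 XOR 1 = 1
  1 XOR 0 = 1
  0 XOR 1 = 1
= 1101011110111


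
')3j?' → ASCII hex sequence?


String: ')3j?'  (4 characters)
Per-character ASCII lookup:
  ')': special character: ')' = 41 → 0x29
  '3': digits start at 48: '3' = 48 + 3 = 51 → 0x33
  'j': lowercase starts at 97: 'j' = 97 + 9 = 106 → 0x6A
  '?': special character: '?' = 63 → 0x3F
= 0x29 0x33 0x6A 0x3F


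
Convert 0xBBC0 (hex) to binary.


Each hex digit → 4 binary bits:
  B = 1011
  B = 1011
  C = 1100
  0 = 0000
Concatenate: 1011 1011 1100 0000
= 1011101111000000


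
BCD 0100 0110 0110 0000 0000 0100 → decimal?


Each 4-bit group → digit:
  0100 → 4
  0110 → 6
  0110 → 6
  0000 → 0
  0000 → 0
  0100 → 4
= 466004


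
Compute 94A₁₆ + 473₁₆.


Align and add column by column (LSB to MSB, each column mod 16 with carry):
  094A
+ 0473
  ----
  col 0: A(10) + 3(3) + 0 (carry in) = 13 → D(13), carry out 0
  col 1: 4(4) + 7(7) + 0 (carry in) = 11 → B(11), carry out 0
  col 2: 9(9) + 4(4) + 0 (carry in) = 13 → D(13), carry out 0
  col 3: 0(0) + 0(0) + 0 (carry in) = 0 → 0(0), carry out 0
Reading digits MSB→LSB: 0DBD
Strip leading zeros: DBD
= 0xDBD


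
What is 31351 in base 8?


Divide by 8 repeatedly:
31351 ÷ 8 = 3918 remainder 7
3918 ÷ 8 = 489 remainder 6
489 ÷ 8 = 61 remainder 1
61 ÷ 8 = 7 remainder 5
7 ÷ 8 = 0 remainder 7
Reading remainders bottom-up:
= 0o75167


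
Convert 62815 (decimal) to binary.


Divide by 2 repeatedly:
62815 ÷ 2 = 31407 remainder 1
31407 ÷ 2 = 15703 remainder 1
15703 ÷ 2 = 7851 remainder 1
7851 ÷ 2 = 3925 remainder 1
3925 ÷ 2 = 1962 remainder 1
1962 ÷ 2 = 981 remainder 0
981 ÷ 2 = 490 remainder 1
490 ÷ 2 = 245 remainder 0
245 ÷ 2 = 122 remainder 1
122 ÷ 2 = 61 remainder 0
61 ÷ 2 = 30 remainder 1
30 ÷ 2 = 15 remainder 0
15 ÷ 2 = 7 remainder 1
7 ÷ 2 = 3 remainder 1
3 ÷ 2 = 1 remainder 1
1 ÷ 2 = 0 remainder 1
Reading remainders bottom-up:
= 1111010101011111


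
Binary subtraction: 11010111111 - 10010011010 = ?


Align and subtract column by column (LSB to MSB, borrowing when needed):
  11010111111
- 10010011010
  -----------
  col 0: (1 - 0 borrow-in) - 0 → 1 - 0 = 1, borrow out 0
  col 1: (1 - 0 borrow-in) - 1 → 1 - 1 = 0, borrow out 0
  col 2: (1 - 0 borrow-in) - 0 → 1 - 0 = 1, borrow out 0
  col 3: (1 - 0 borrow-in) - 1 → 1 - 1 = 0, borrow out 0
  col 4: (1 - 0 borrow-in) - 1 → 1 - 1 = 0, borrow out 0
  col 5: (1 - 0 borrow-in) - 0 → 1 - 0 = 1, borrow out 0
  col 6: (0 - 0 borrow-in) - 0 → 0 - 0 = 0, borrow out 0
  col 7: (1 - 0 borrow-in) - 1 → 1 - 1 = 0, borrow out 0
  col 8: (0 - 0 borrow-in) - 0 → 0 - 0 = 0, borrow out 0
  col 9: (1 - 0 borrow-in) - 0 → 1 - 0 = 1, borrow out 0
  col 10: (1 - 0 borrow-in) - 1 → 1 - 1 = 0, borrow out 0
Reading bits MSB→LSB: 01000100101
Strip leading zeros: 1000100101
= 1000100101


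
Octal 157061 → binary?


Each octal digit → 3 binary bits:
  1 = 001
  5 = 101
  7 = 111
  0 = 000
  6 = 110
  1 = 001
Concatenate: 001 101 111 000 110 001
= 001101111000110001


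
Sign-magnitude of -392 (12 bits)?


Sign bit: 1 (negative)
Magnitude: 392 = 00110001000
= 100110001000


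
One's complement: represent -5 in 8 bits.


Original: 00000101
Invert all bits:
  bit 0: 0 → 1
  bit 1: 0 → 1
  bit 2: 0 → 1
  bit 3: 0 → 1
  bit 4: 0 → 1
  bit 5: 1 → 0
  bit 6: 0 → 1
  bit 7: 1 → 0
= 11111010


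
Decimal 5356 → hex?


Divide by 16 repeatedly:
5356 ÷ 16 = 334 remainder 12 (C)
334 ÷ 16 = 20 remainder 14 (E)
20 ÷ 16 = 1 remainder 4 (4)
1 ÷ 16 = 0 remainder 1 (1)
Reading remainders bottom-up:
= 0x14EC


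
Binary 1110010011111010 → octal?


Group into 3-bit groups: 001110010011111010
  001 = 1
  110 = 6
  010 = 2
  011 = 3
  111 = 7
  010 = 2
= 0o162372


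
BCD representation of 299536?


Each digit → 4-bit binary:
  2 → 0010
  9 → 1001
  9 → 1001
  5 → 0101
  3 → 0011
  6 → 0110
= 0010 1001 1001 0101 0011 0110


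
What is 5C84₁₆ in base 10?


Positional values:
Position 0: 4 × 16^0 = 4 × 1 = 4
Position 1: 8 × 16^1 = 8 × 16 = 128
Position 2: C × 16^2 = 12 × 256 = 3072
Position 3: 5 × 16^3 = 5 × 4096 = 20480
Sum = 4 + 128 + 3072 + 20480
= 23684


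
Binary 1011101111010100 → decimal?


Positional values:
Bit 2: 1 × 2^2 = 4
Bit 4: 1 × 2^4 = 16
Bit 6: 1 × 2^6 = 64
Bit 7: 1 × 2^7 = 128
Bit 8: 1 × 2^8 = 256
Bit 9: 1 × 2^9 = 512
Bit 11: 1 × 2^11 = 2048
Bit 12: 1 × 2^12 = 4096
Bit 13: 1 × 2^13 = 8192
Bit 15: 1 × 2^15 = 32768
Sum = 4 + 16 + 64 + 128 + 256 + 512 + 2048 + 4096 + 8192 + 32768
= 48084


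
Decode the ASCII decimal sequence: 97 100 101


Codes (decimal): 97 100 101
Per-code ASCII lookup:
  97  (range 97-122: lowercase, 97 - 97 = 0) → 'a'
  100  (range 97-122: lowercase, 100 - 97 = 3) → 'd'
  101  (range 97-122: lowercase, 101 - 97 = 4) → 'e'
= 'ade'


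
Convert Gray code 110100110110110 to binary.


Gray code: 110100110110110
MSB stays the same: 1
Each subsequent bit = prev_binary XOR current_gray:
  B[1] = 1 XOR 1 = 0
  B[2] = 0 XOR 0 = 0
  B[3] = 0 XOR 1 = 1
  B[4] = 1 XOR 0 = 1
  B[5] = 1 XOR 0 = 1
  B[6] = 1 XOR 1 = 0
  B[7] = 0 XOR 1 = 1
  B[8] = 1 XOR 0 = 1
  B[9] = 1 XOR 1 = 0
  B[10] = 0 XOR 1 = 1
  B[11] = 1 XOR 0 = 1
  B[12] = 1 XOR 1 = 0
  B[13] = 0 XOR 1 = 1
  B[14] = 1 XOR 0 = 1
= 100111011011011 (20187 decimal)


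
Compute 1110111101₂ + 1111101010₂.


Align and add column by column (LSB to MSB, carry propagating):
  01110111101
+ 01111101010
  -----------
  col 0: 1 + 0 + 0 (carry in) = 1 → bit 1, carry out 0
  col 1: 0 + 1 + 0 (carry in) = 1 → bit 1, carry out 0
  col 2: 1 + 0 + 0 (carry in) = 1 → bit 1, carry out 0
  col 3: 1 + 1 + 0 (carry in) = 2 → bit 0, carry out 1
  col 4: 1 + 0 + 1 (carry in) = 2 → bit 0, carry out 1
  col 5: 1 + 1 + 1 (carry in) = 3 → bit 1, carry out 1
  col 6: 0 + 1 + 1 (carry in) = 2 → bit 0, carry out 1
  col 7: 1 + 1 + 1 (carry in) = 3 → bit 1, carry out 1
  col 8: 1 + 1 + 1 (carry in) = 3 → bit 1, carry out 1
  col 9: 1 + 1 + 1 (carry in) = 3 → bit 1, carry out 1
  col 10: 0 + 0 + 1 (carry in) = 1 → bit 1, carry out 0
Reading bits MSB→LSB: 11110100111
Strip leading zeros: 11110100111
= 11110100111


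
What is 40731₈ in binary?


Each octal digit → 3 binary bits:
  4 = 100
  0 = 000
  7 = 111
  3 = 011
  1 = 001
Concatenate: 100 000 111 011 001
= 100000111011001


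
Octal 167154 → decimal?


Positional values:
Position 0: 4 × 8^0 = 4
Position 1: 5 × 8^1 = 40
Position 2: 1 × 8^2 = 64
Position 3: 7 × 8^3 = 3584
Position 4: 6 × 8^4 = 24576
Position 5: 1 × 8^5 = 32768
Sum = 4 + 40 + 64 + 3584 + 24576 + 32768
= 61036


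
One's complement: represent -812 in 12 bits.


Original: 001100101100
Invert all bits:
  bit 0: 0 → 1
  bit 1: 0 → 1
  bit 2: 1 → 0
  bit 3: 1 → 0
  bit 4: 0 → 1
  bit 5: 0 → 1
  bit 6: 1 → 0
  bit 7: 0 → 1
  bit 8: 1 → 0
  bit 9: 1 → 0
  bit 10: 0 → 1
  bit 11: 0 → 1
= 110011010011


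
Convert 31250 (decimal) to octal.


Divide by 8 repeatedly:
31250 ÷ 8 = 3906 remainder 2
3906 ÷ 8 = 488 remainder 2
488 ÷ 8 = 61 remainder 0
61 ÷ 8 = 7 remainder 5
7 ÷ 8 = 0 remainder 7
Reading remainders bottom-up:
= 0o75022


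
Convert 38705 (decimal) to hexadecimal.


Divide by 16 repeatedly:
38705 ÷ 16 = 2419 remainder 1 (1)
2419 ÷ 16 = 151 remainder 3 (3)
151 ÷ 16 = 9 remainder 7 (7)
9 ÷ 16 = 0 remainder 9 (9)
Reading remainders bottom-up:
= 0x9731


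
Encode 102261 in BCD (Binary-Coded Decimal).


Each digit → 4-bit binary:
  1 → 0001
  0 → 0000
  2 → 0010
  2 → 0010
  6 → 0110
  1 → 0001
= 0001 0000 0010 0010 0110 0001


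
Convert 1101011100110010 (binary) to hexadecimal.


Group into 4-bit nibbles: 1101011100110010
  1101 = D
  0111 = 7
  0011 = 3
  0010 = 2
= 0xD732


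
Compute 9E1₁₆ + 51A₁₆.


Align and add column by column (LSB to MSB, each column mod 16 with carry):
  09E1
+ 051A
  ----
  col 0: 1(1) + A(10) + 0 (carry in) = 11 → B(11), carry out 0
  col 1: E(14) + 1(1) + 0 (carry in) = 15 → F(15), carry out 0
  col 2: 9(9) + 5(5) + 0 (carry in) = 14 → E(14), carry out 0
  col 3: 0(0) + 0(0) + 0 (carry in) = 0 → 0(0), carry out 0
Reading digits MSB→LSB: 0EFB
Strip leading zeros: EFB
= 0xEFB
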